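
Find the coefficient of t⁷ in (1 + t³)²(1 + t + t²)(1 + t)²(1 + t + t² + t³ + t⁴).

32

(1 + t³)² has coefficients 1,0,0,2,0,0,1 for degrees 0…6.
(1 + t + t²) has coefficients 1,1,1,0,0,0,0,0 for degrees 0…7.
Multiplying by (1 + t)² gives running coefficients 1,3,4,3,1,0,0,0 for degrees 0…7.
Finally multiplying by (1 + t + t² + t³ + t⁴), the product of all factors after the first has coefficients 1,4,8,11,12,11,8,4 for degrees 0…7.
[t⁷] = 1·4 + 2·12 + 1·4 = 32.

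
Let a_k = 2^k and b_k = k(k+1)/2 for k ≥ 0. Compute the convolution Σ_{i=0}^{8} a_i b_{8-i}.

Write out a_i and b_{8-i} for i = 0,…,8 and sum the products.
Σ = 1·36 + 2·28 + 4·21 + 8·15 + 16·10 + 32·6 + 64·3 + 128·1 + 256·0 = 968.

968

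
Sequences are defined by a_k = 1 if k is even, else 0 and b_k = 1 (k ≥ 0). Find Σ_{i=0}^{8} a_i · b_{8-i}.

This is [x^8] in the product of the two ordinary generating functions.
Σ = 1·1 + 0·1 + 1·1 + 0·1 + 1·1 + 0·1 + 1·1 + 0·1 + 1·1 = 5.

5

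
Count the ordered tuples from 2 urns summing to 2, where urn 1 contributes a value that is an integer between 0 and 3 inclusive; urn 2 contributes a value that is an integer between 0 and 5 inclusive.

The generating function for the choices is (1 + x + x^2 + x^3)·(1 + x + x^2 + x^3 + x^4 + x^5); the count is [x^2].
(1 + x + x^2 + x^3) has coefficients 1,1,1 for degrees 0…2.
(1 + x + x^2 + x^3 + x^4 + x^5) has coefficients 1,1,1 for degrees 0…2.
[x^2] = 1·1 + 1·1 + 1·1 = 3.

3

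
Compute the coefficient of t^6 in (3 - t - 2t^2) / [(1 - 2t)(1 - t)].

The denominator gives the recurrence a_n = 3a_(n−1) − 2a_(n−2) for n ≥ 3; the numerator fixes a_0 = 3, a_1 = 8, a_2 = 16.
Iterating: 3, 8, 16, 32, 64, 128, 256, so a_6 = 256.

256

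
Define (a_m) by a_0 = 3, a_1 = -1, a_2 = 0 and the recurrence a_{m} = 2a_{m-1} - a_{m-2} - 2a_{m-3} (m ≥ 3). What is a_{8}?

64

The ordinary generating function has denominator 1 - 2t + t^2 + 2t^3.
Iterating the recurrence: a_0,…,a_{8} = 3, -1, 0, -5, -8, -11, -4, 19, 64.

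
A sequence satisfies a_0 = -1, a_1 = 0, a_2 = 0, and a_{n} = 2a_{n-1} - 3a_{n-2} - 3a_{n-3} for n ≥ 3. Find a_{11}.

1272

The ordinary generating function has denominator 1 - 2x + 3x^2 + 3x^3.
Iterating the recurrence: a_0,…,a_{11} = -1, 0, 0, 3, 6, 3, -21, -69, -84, 102, 663, 1272.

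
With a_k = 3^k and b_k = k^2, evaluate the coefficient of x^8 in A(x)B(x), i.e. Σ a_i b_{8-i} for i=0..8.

9796

This is [x^8] in the product of the two ordinary generating functions.
Σ = 1·64 + 3·49 + 9·36 + 27·25 + 81·16 + 243·9 + 729·4 + 2187·1 + 6561·0 = 9796.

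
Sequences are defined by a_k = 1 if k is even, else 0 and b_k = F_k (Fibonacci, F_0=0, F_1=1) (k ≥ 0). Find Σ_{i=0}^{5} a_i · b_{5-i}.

8

Write out a_i and b_{5-i} for i = 0,…,5 and sum the products.
Σ = 1·5 + 0·3 + 1·2 + 0·1 + 1·1 + 0·0 = 8.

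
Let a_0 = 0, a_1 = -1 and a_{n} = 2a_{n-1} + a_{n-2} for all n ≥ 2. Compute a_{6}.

The ordinary generating function has denominator 1 - 2t - t^2.
Iterating the recurrence: a_0,…,a_{6} = 0, -1, -2, -5, -12, -29, -70.

-70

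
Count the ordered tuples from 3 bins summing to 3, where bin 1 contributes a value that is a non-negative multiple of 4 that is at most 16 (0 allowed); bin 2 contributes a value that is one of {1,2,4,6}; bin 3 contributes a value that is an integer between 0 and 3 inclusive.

2

The generating function for the choices is (1 + z⁴ + z⁸ + z¹² + z¹⁶)·(z + z² + z⁴ + z⁶)·(1 + z + z² + z³); the count is [z³].
(1 + z⁴ + z⁸ + z¹² + z¹⁶) has coefficients 1,0,0,0 for degrees 0…3.
(z + z² + z⁴ + z⁶) has coefficients 0,1,1,0 for degrees 0…3.
Finally multiplying by (1 + z + z² + z³), the product of all factors after the first has coefficients 0,1,2,2 for degrees 0…3.
[z³] = 1·2 = 2.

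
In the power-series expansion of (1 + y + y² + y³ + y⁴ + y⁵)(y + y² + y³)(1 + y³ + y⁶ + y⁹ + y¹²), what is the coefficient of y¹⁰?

6

(1 + y + y² + y³ + y⁴ + y⁵) has coefficients 1,1,1,1,1,1 for degrees 0…5.
(y + y² + y³) has coefficients 0,1,1,1,0,0,0,0,0,0,0 for degrees 0…10.
Finally multiplying by (1 + y³ + y⁶ + y⁹ + y¹²), the product of all factors after the first has coefficients 0,1,1,1,1,1,1,1,1,1,1 for degrees 0…10.
[y¹⁰] = 1·1 + 1·1 + 1·1 + 1·1 + 1·1 + 1·1 = 6.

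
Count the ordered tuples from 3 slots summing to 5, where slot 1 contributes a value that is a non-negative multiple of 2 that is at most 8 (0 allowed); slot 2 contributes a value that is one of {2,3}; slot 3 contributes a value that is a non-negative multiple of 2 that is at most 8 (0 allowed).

2

The generating function for the choices is (1 + z^2 + z^4 + z^6 + z^8)·(z^2 + z^3)·(1 + z^2 + z^4 + z^6 + z^8); the count is [z^5].
(1 + z^2 + z^4 + z^6 + z^8) has coefficients 1,0,1,0,1,0 for degrees 0…5.
(z^2 + z^3) has coefficients 0,0,1,1,0,0 for degrees 0…5.
Finally multiplying by (1 + z^2 + z^4 + z^6 + z^8), the product of all factors after the first has coefficients 0,0,1,1,1,1 for degrees 0…5.
[z^5] = 1·1 + 1·1 + 1·0 = 2.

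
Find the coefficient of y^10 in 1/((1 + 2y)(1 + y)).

Partial fractions give a closed form: a_n = (2)·(-2)^n + (-1)·(-1)^n.
At n = 10: a_10 = 2047.

2047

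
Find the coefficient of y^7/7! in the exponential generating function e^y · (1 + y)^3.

The EGF product rule gives c_7 = Σ_{k_1+k_2=7} C(7; k_1,k_2) · ∏ g_i(k_i), where e^y gives (1)^k; (1+y)^3 gives the falling factorial (3)_k.
g_1(k) for k = 0…7: 1, 1, 1, 1, 1, 1, 1, 1.
g_2(k) for k = 0…7: 1, 3, 6, 6, 0, 0, 0, 0.
c_7 = Σ_k C(7,k)·g_1(k)·g_2(7−k) = 35·1·6 + 21·1·6 + 7·1·3 + 1·1·1 = 210 + 126 + 21 + 1 = 358.

358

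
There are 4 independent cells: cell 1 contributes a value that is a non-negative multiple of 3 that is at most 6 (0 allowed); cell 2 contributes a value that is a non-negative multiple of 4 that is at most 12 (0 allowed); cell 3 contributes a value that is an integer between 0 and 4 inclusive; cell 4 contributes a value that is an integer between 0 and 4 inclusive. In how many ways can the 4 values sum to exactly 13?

The generating function for the choices is (1 + q³ + q⁶)·(1 + q⁴ + q⁸ + q¹²)·(1 + q + q² + q³ + q⁴)·(1 + q + q² + q³ + q⁴); the count is [q¹³].
(1 + q³ + q⁶) has coefficients 1,0,0,1,0,0,1 for degrees 0…6.
(1 + q⁴ + q⁸ + q¹²) has coefficients 1,0,0,0,1,0,0,0,1,0,0,0,1,0 for degrees 0…13.
Multiplying by (1 + q + q² + q³ + q⁴) gives running coefficients 1,1,1,1,2,1,1,1,2,1,1,1,2,1 for degrees 0…13.
Finally multiplying by (1 + q + q² + q³ + q⁴), the product of all factors after the first has coefficients 1,2,3,4,6,6,6,6,7,6,6,6,7,6 for degrees 0…13.
[q¹³] = 1·6 + 1·6 + 1·6 = 18.

18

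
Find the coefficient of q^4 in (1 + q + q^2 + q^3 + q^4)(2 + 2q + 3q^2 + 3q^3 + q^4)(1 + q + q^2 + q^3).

32

(1 + q + q^2 + q^3 + q^4) has coefficients 1,1,1,1,1 for degrees 0…4.
(2 + 2q + 3q^2 + 3q^3 + q^4) has coefficients 2,2,3,3,1 for degrees 0…4.
Finally multiplying by (1 + q + q^2 + q^3), the product of all factors after the first has coefficients 2,4,7,10,9 for degrees 0…4.
[q^4] = 1·9 + 1·10 + 1·7 + 1·4 + 1·2 = 32.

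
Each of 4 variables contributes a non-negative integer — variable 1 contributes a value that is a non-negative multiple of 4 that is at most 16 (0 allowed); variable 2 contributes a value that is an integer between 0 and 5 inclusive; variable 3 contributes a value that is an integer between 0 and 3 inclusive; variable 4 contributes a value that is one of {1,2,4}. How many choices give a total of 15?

18

The generating function for the choices is (1 + y⁴ + y⁸ + y¹² + y¹⁶)·(1 + y + y² + y³ + y⁴ + y⁵)·(1 + y + y² + y³)·(y + y² + y⁴); the count is [y¹⁵].
(1 + y⁴ + y⁸ + y¹² + y¹⁶) has coefficients 1,0,0,0,1,0,0,0,1,0,0,0,1,0,0,0 for degrees 0…15.
(1 + y + y² + y³ + y⁴ + y⁵) has coefficients 1,1,1,1,1,1,0,0,0,0,0,0,0,0,0,0 for degrees 0…15.
Multiplying by (1 + y + y² + y³) gives running coefficients 1,2,3,4,4,4,3,2,1,0,0,0,0,0,0,0 for degrees 0…15.
Finally multiplying by (y + y² + y⁴), the product of all factors after the first has coefficients 0,1,3,5,8,10,11,11,9,7,4,2,1,0,0,0 for degrees 0…15.
[y¹⁵] = 1·0 + 1·2 + 1·11 + 1·5 = 18.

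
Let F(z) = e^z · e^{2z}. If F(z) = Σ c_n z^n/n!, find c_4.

The EGF product rule gives c_4 = Σ_{k_1+k_2=4} C(4; k_1,k_2) · ∏ g_i(k_i), where e^z gives (1)^k; e^{2z} gives (2)^k.
g_1(k) for k = 0…4: 1, 1, 1, 1, 1.
g_2(k) for k = 0…4: 1, 2, 4, 8, 16.
c_4 = Σ_k C(4,k)·g_1(k)·g_2(4−k) = 1·1·16 + 4·1·8 + 6·1·4 + 4·1·2 + 1·1·1 = 16 + 32 + 24 + 8 + 1 = 81.

81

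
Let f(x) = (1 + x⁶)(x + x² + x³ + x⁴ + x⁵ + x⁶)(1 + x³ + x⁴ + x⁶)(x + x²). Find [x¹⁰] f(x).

8

(1 + x⁶) has coefficients 1,0,0,0,0,0,1 for degrees 0…6.
(x + x² + x³ + x⁴ + x⁵ + x⁶) has coefficients 0,1,1,1,1,1,1,0,0,0,0 for degrees 0…10.
Multiplying by (1 + x³ + x⁴ + x⁶) gives running coefficients 0,1,1,1,2,3,3,3,3,3,2 for degrees 0…10.
Finally multiplying by (x + x²), the product of all factors after the first has coefficients 0,0,1,2,2,3,5,6,6,6,6 for degrees 0…10.
[x¹⁰] = 1·6 + 1·2 = 8.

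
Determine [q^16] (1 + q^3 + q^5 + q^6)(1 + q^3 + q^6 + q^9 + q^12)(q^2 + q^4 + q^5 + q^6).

5

(1 + q^3 + q^5 + q^6) has coefficients 1,0,0,1,0,1,1 for degrees 0…6.
(1 + q^3 + q^6 + q^9 + q^12) has coefficients 1,0,0,1,0,0,1,0,0,1,0,0,1,0,0,0,0 for degrees 0…16.
Finally multiplying by (q^2 + q^4 + q^5 + q^6), the product of all factors after the first has coefficients 0,0,1,0,1,2,1,1,2,1,1,2,1,1,2,1,1 for degrees 0…16.
[q^16] = 1·1 + 1·1 + 1·2 + 1·1 = 5.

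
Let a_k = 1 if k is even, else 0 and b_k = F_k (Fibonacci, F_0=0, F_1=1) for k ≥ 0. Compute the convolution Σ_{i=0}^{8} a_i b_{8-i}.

This is [x^8] in the product of the two ordinary generating functions.
Σ = 1·21 + 0·13 + 1·8 + 0·5 + 1·3 + 0·2 + 1·1 + 0·1 + 1·0 = 33.

33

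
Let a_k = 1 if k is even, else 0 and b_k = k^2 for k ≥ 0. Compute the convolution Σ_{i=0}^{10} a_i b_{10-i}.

This is [x^10] in the product of the two ordinary generating functions.
Σ = 1·100 + 0·81 + 1·64 + 0·49 + 1·36 + 0·25 + 1·16 + 0·9 + 1·4 + 0·1 + 1·0 = 220.

220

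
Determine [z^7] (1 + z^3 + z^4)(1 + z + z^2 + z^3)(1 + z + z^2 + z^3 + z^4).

(1 + z^3 + z^4) has coefficients 1,0,0,1,1 for degrees 0…4.
(1 + z + z^2 + z^3) has coefficients 1,1,1,1,0,0,0,0 for degrees 0…7.
Finally multiplying by (1 + z + z^2 + z^3 + z^4), the product of all factors after the first has coefficients 1,2,3,4,4,3,2,1 for degrees 0…7.
[z^7] = 1·1 + 1·4 + 1·4 = 9.

9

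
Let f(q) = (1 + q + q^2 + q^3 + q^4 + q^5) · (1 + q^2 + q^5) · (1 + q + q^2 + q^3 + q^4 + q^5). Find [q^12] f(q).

(1 + q + q^2 + q^3 + q^4 + q^5) has coefficients 1,1,1,1,1,1 for degrees 0…5.
(1 + q^2 + q^5) has coefficients 1,0,1,0,0,1,0,0,0,0,0,0,0 for degrees 0…12.
Finally multiplying by (1 + q + q^2 + q^3 + q^4 + q^5), the product of all factors after the first has coefficients 1,1,2,2,2,3,2,2,1,1,1,0,0 for degrees 0…12.
[q^12] = 1·0 + 1·0 + 1·1 + 1·1 + 1·1 + 1·2 = 5.

5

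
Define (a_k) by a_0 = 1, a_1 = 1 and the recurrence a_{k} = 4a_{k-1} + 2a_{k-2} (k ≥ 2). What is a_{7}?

The ordinary generating function has denominator 1 - 4z - 2z^2.
Iterating the recurrence: a_0,…,a_{7} = 1, 1, 6, 26, 116, 516, 2296, 10216.

10216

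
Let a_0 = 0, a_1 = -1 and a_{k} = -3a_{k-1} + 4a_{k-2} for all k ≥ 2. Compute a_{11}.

The ordinary generating function has denominator 1 + 3t - 4t^2.
Iterating the recurrence: a_0,…,a_{11} = 0, -1, 3, -13, 51, -205, 819, -3277, 13107, -52429, 209715, -838861.

-838861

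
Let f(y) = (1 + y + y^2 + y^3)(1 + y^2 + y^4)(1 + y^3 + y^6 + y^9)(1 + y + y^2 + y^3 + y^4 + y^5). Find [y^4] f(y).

(1 + y + y^2 + y^3) has coefficients 1,1,1,1 for degrees 0…3.
(1 + y^2 + y^4) has coefficients 1,0,1,0,1 for degrees 0…4.
Multiplying by (1 + y^3 + y^6 + y^9) gives running coefficients 1,0,1,1,1 for degrees 0…4.
Finally multiplying by (1 + y + y^2 + y^3 + y^4 + y^5), the product of all factors after the first has coefficients 1,1,2,3,4 for degrees 0…4.
[y^4] = 1·4 + 1·3 + 1·2 + 1·1 = 10.

10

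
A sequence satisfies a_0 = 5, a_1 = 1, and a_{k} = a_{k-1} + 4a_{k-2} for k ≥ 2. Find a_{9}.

9985

The ordinary generating function has denominator 1 - y - 4y^2.
Iterating the recurrence: a_0,…,a_{9} = 5, 1, 21, 25, 109, 209, 645, 1481, 4061, 9985.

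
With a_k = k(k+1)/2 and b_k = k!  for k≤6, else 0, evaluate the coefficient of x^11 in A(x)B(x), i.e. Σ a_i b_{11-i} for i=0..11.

This is [x^11] in the product of the two ordinary generating functions.
Σ = 0·0 + 1·0 + 3·0 + 6·0 + 10·0 + 15·720 + 21·120 + 28·24 + 36·6 + 45·2 + 55·1 + 66·1 = 14419.

14419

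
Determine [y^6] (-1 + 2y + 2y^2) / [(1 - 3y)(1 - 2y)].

The denominator gives the recurrence a_n = 5a_(n−1) − 6a_(n−2) for n ≥ 3; the numerator fixes a_0 = -1, a_1 = -3, a_2 = -7.
Iterating: -1, -3, -7, -17, -43, -113, -307, so a_6 = -307.

-307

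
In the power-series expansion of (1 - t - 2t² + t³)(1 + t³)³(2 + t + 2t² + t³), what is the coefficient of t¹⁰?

(1 - t - 2t² + t³) has coefficients 1,-1,-2,1 for degrees 0…3.
(1 + t³)³ has coefficients 1,0,0,3,0,0,3,0,0,1,0 for degrees 0…10.
Finally multiplying by (2 + t + 2t² + t³), the product of all factors after the first has coefficients 2,1,2,7,3,6,9,3,6,5,1 for degrees 0…10.
[t¹⁰] = 1·1 − 1·5 − 2·6 + 1·3 = -13.

-13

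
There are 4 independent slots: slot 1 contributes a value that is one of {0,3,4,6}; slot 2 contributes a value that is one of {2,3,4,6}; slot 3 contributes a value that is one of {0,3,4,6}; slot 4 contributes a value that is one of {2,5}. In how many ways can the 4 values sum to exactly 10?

7

The generating function for the choices is (1 + x^3 + x^4 + x^6)·(x^2 + x^3 + x^4 + x^6)·(1 + x^3 + x^4 + x^6)·(x^2 + x^5); the count is [x^10].
(1 + x^3 + x^4 + x^6) has coefficients 1,0,0,1,1,0,1 for degrees 0…6.
(x^2 + x^3 + x^4 + x^6) has coefficients 0,0,1,1,1,0,1,0,0,0,0 for degrees 0…10.
Multiplying by (1 + x^3 + x^4 + x^6) gives running coefficients 0,0,1,1,1,1,3,2,2,2,2 for degrees 0…10.
Finally multiplying by (x^2 + x^5), the product of all factors after the first has coefficients 0,0,0,0,1,1,1,2,4,3,3 for degrees 0…10.
[x^10] = 1·3 + 1·2 + 1·1 + 1·1 = 7.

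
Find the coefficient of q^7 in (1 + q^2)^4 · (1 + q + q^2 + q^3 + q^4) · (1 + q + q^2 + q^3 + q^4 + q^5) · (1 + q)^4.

(1 + q^2)^4 has coefficients 1,0,4,0,6,0,4,0 for degrees 0…7.
(1 + q + q^2 + q^3 + q^4) has coefficients 1,1,1,1,1,0,0,0 for degrees 0…7.
Multiplying by (1 + q + q^2 + q^3 + q^4 + q^5) gives running coefficients 1,2,3,4,5,5,4,3 for degrees 0…7.
Finally multiplying by (1 + q)^4, the product of all factors after the first has coefficients 1,6,17,32,48,63,73,73 for degrees 0…7.
[q^7] = 1·73 + 4·63 + 6·32 + 4·6 = 541.

541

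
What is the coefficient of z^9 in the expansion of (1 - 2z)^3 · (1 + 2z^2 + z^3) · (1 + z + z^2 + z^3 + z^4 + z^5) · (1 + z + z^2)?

(1 - 2z)^3 has coefficients 1,-6,12,-8 for degrees 0…3.
(1 + 2z^2 + z^3) has coefficients 1,0,2,1,0,0,0,0,0,0 for degrees 0…9.
Multiplying by (1 + z + z^2 + z^3 + z^4 + z^5) gives running coefficients 1,1,3,4,4,4,3,3,1,0 for degrees 0…9.
Finally multiplying by (1 + z + z^2), the product of all factors after the first has coefficients 1,2,5,8,11,12,11,10,7,4 for degrees 0…9.
[z^9] = 1·4 − 6·7 + 12·10 − 8·11 = -6.

-6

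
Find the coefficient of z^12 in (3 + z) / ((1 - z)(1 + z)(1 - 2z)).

19113

Partial fractions give a closed form: a_n = (-2)·1^n + (1/3)·(-1)^n + (14/3)·2^n.
At n = 12: a_12 = 19113.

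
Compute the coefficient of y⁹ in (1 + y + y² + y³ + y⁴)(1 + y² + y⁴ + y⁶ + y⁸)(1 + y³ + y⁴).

(1 + y + y² + y³ + y⁴) has coefficients 1,1,1,1,1 for degrees 0…4.
(1 + y² + y⁴ + y⁶ + y⁸) has coefficients 1,0,1,0,1,0,1,0,1,0 for degrees 0…9.
Finally multiplying by (1 + y³ + y⁴), the product of all factors after the first has coefficients 1,0,1,1,2,1,2,1,2,1 for degrees 0…9.
[y⁹] = 1·1 + 1·2 + 1·1 + 1·2 + 1·1 = 7.

7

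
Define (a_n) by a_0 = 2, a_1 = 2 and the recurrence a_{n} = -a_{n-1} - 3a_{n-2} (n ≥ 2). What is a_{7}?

The ordinary generating function has denominator 1 + x + 3x^2.
Iterating the recurrence: a_0,…,a_{7} = 2, 2, -8, 2, 22, -28, -38, 122.

122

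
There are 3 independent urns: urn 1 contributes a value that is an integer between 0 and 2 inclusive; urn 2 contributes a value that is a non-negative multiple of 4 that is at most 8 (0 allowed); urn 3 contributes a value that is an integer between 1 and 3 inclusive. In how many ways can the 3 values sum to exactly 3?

3

The generating function for the choices is (1 + q + q^2)·(1 + q^4 + q^8)·(q + q^2 + q^3); the count is [q^3].
(1 + q + q^2) has coefficients 1,1,1 for degrees 0…2.
(1 + q^4 + q^8) has coefficients 1,0,0,0 for degrees 0…3.
Finally multiplying by (q + q^2 + q^3), the product of all factors after the first has coefficients 0,1,1,1 for degrees 0…3.
[q^3] = 1·1 + 1·1 + 1·1 = 3.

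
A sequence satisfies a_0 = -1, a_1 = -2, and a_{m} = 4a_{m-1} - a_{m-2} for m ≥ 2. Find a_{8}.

The ordinary generating function has denominator 1 - 4y + y^2.
Iterating the recurrence: a_0,…,a_{8} = -1, -2, -7, -26, -97, -362, -1351, -5042, -18817.

-18817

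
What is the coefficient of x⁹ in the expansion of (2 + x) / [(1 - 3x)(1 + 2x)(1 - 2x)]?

81235

Partial fractions give a closed form: a_n = (21/5)·3^n + (3/10)·(-2)^n + (-5/2)·2^n.
At n = 9: a_9 = 81235.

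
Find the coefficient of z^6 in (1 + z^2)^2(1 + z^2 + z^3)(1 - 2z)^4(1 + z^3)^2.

-36

(1 + z^2)^2 has coefficients 1,0,2,0,1 for degrees 0…4.
(1 + z^2 + z^3) has coefficients 1,0,1,1,0,0,0 for degrees 0…6.
Multiplying by (1 - 2z)^4 gives running coefficients 1,-8,25,-39,32,-8,-16 for degrees 0…6.
Finally multiplying by (1 + z^3)^2, the product of all factors after the first has coefficients 1,-8,25,-37,16,42,-93 for degrees 0…6.
[z^6] = 1·(-93) + 2·16 + 1·25 = -36.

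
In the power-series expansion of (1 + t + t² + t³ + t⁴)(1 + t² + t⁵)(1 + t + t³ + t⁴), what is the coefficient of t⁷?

7

(1 + t + t² + t³ + t⁴) has coefficients 1,1,1,1,1 for degrees 0…4.
(1 + t² + t⁵) has coefficients 1,0,1,0,0,1,0,0 for degrees 0…7.
Finally multiplying by (1 + t + t³ + t⁴), the product of all factors after the first has coefficients 1,1,1,2,1,2,2,0 for degrees 0…7.
[t⁷] = 1·0 + 1·2 + 1·2 + 1·1 + 1·2 = 7.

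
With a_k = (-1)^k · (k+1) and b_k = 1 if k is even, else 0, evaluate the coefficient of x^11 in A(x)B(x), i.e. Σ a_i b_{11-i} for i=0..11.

-42

Write out a_i and b_{11-i} for i = 0,…,11 and sum the products.
Σ = 1·0 − 2·1 + 3·0 − 4·1 + 5·0 − 6·1 + 7·0 − 8·1 + 9·0 − 10·1 + 11·0 − 12·1 = -42.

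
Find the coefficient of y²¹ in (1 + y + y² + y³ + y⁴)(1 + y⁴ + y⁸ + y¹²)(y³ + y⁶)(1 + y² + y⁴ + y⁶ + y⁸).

10

(1 + y + y² + y³ + y⁴) has coefficients 1,1,1,1,1 for degrees 0…4.
(1 + y⁴ + y⁸ + y¹²) has coefficients 1,0,0,0,1,0,0,0,1,0,0,0,1,0,0,0,0,0,0,0,0,0 for degrees 0…21.
Multiplying by (y³ + y⁶) gives running coefficients 0,0,0,1,0,0,1,1,0,0,1,1,0,0,1,1,0,0,1,0,0,0 for degrees 0…21.
Finally multiplying by (1 + y² + y⁴ + y⁶ + y⁸), the product of all factors after the first has coefficients 0,0,0,1,0,1,1,2,1,2,2,3,2,2,3,3,2,2,3,2,2,1 for degrees 0…21.
[y²¹] = 1·1 + 1·2 + 1·2 + 1·3 + 1·2 = 10.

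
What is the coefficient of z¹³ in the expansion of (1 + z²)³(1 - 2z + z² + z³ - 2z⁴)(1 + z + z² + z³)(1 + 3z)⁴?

-1283

(1 + z²)³ has coefficients 1,0,3,0,3,0,1 for degrees 0…6.
(1 - 2z + z² + z³ - 2z⁴) has coefficients 1,-2,1,1,-2,0,0,0,0,0,0,0,0,0 for degrees 0…13.
Multiplying by (1 + z + z² + z³) gives running coefficients 1,-1,0,1,-2,0,-1,-2,0,0,0,0,0,0 for degrees 0…13.
Finally multiplying by (1 + 3z)⁴, the product of all factors after the first has coefficients 1,11,42,55,-17,-51,-1,-149,-240,-216,-297,-162,0,0 for degrees 0…13.
[z¹³] = 1·0 + 3·(-162) + 3·(-216) + 1·(-149) = -1283.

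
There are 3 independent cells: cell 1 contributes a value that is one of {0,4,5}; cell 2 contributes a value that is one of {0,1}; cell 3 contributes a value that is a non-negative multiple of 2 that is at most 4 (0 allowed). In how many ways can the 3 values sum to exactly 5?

3

The generating function for the choices is (1 + q^4 + q^5)·(1 + q)·(1 + q^2 + q^4); the count is [q^5].
(1 + q^4 + q^5) has coefficients 1,0,0,0,1,1 for degrees 0…5.
(1 + q) has coefficients 1,1,0,0,0,0 for degrees 0…5.
Finally multiplying by (1 + q^2 + q^4), the product of all factors after the first has coefficients 1,1,1,1,1,1 for degrees 0…5.
[q^5] = 1·1 + 1·1 + 1·1 = 3.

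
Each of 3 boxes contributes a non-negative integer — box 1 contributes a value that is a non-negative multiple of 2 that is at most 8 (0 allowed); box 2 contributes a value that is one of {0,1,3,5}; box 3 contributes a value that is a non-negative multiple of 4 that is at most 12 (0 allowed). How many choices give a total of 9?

The generating function for the choices is (1 + z² + z⁴ + z⁶ + z⁸)·(1 + z + z³ + z⁵)·(1 + z⁴ + z⁸ + z¹²); the count is [z⁹].
(1 + z² + z⁴ + z⁶ + z⁸) has coefficients 1,0,1,0,1,0,1,0,1 for degrees 0…8.
(1 + z + z³ + z⁵) has coefficients 1,1,0,1,0,1,0,0,0,0 for degrees 0…9.
Finally multiplying by (1 + z⁴ + z⁸ + z¹²), the product of all factors after the first has coefficients 1,1,0,1,1,2,0,1,1,2 for degrees 0…9.
[z⁹] = 1·2 + 1·1 + 1·2 + 1·1 + 1·1 = 7.

7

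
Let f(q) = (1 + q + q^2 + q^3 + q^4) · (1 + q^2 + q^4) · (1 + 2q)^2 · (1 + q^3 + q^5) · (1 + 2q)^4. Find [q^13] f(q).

(1 + q + q^2 + q^3 + q^4) has coefficients 1,1,1,1,1 for degrees 0…4.
(1 + q^2 + q^4) has coefficients 1,0,1,0,1,0,0,0,0,0,0,0,0,0 for degrees 0…13.
Multiplying by (1 + 2q)^2 gives running coefficients 1,4,5,4,5,4,4,0,0,0,0,0,0,0 for degrees 0…13.
Multiplying by (1 + q^3 + q^5) gives running coefficients 1,4,5,5,9,10,12,10,8,9,4,4,0,0 for degrees 0…13.
Finally multiplying by (1 + 2q)^4, the product of all factors after the first has coefficients 1,12,61,173,313,426,548,714,840,857,780,668,544,368 for degrees 0…13.
[q^13] = 1·368 + 1·544 + 1·668 + 1·780 + 1·857 = 3217.

3217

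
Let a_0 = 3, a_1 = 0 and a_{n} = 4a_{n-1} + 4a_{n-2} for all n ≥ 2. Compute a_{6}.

The ordinary generating function has denominator 1 - 4x - 4x^2.
Iterating the recurrence: a_0,…,a_{6} = 3, 0, 12, 48, 240, 1152, 5568.

5568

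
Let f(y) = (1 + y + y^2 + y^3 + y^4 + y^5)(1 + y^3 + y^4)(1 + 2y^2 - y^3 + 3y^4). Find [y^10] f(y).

8

(1 + y + y^2 + y^3 + y^4 + y^5) has coefficients 1,1,1,1,1,1 for degrees 0…5.
(1 + y^3 + y^4) has coefficients 1,0,0,1,1,0,0,0,0,0,0 for degrees 0…10.
Finally multiplying by (1 + 2y^2 - y^3 + 3y^4), the product of all factors after the first has coefficients 1,0,2,0,4,2,1,2,3,0,0 for degrees 0…10.
[y^10] = 1·0 + 1·0 + 1·3 + 1·2 + 1·1 + 1·2 = 8.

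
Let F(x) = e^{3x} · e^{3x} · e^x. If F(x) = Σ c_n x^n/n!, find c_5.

The EGF product rule gives c_5 = Σ_{k_1+k_2+k_3=5} C(5; k_1,k_2,k_3) · ∏ g_i(k_i), where e^{3x} gives (3)^k; e^{3x} gives (3)^k; e^x gives (1)^k.
g_1(k) for k = 0…5: 1, 3, 9, 27, 81, 243.
g_2(k) for k = 0…5: 1, 3, 9, 27, 81, 243.
g_3(k) for k = 0…5: 1, 1, 1, 1, 1, 1.
First combine the last two factors: h(k) = Σ_j C(k,j)·g_2(j)·g_3(k−j) for k = 0…5: 1, 4, 16, 64, 256, 1024.
c_5 = Σ_k C(5,k)·g_1(k)·h(5−k) = 1·1·1024 + 5·3·256 + 10·9·64 + 10·27·16 + 5·81·4 + 1·243·1 = 1024 + 3840 + 5760 + 4320 + 1620 + 243 = 16807.

16807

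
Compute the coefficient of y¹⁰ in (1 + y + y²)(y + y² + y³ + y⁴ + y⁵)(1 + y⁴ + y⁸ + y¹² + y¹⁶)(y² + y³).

7

(1 + y + y²) has coefficients 1,1,1 for degrees 0…2.
(y + y² + y³ + y⁴ + y⁵) has coefficients 0,1,1,1,1,1,0,0,0,0,0 for degrees 0…10.
Multiplying by (1 + y⁴ + y⁸ + y¹² + y¹⁶) gives running coefficients 0,1,1,1,1,2,1,1,1,2,1 for degrees 0…10.
Finally multiplying by (y² + y³), the product of all factors after the first has coefficients 0,0,0,1,2,2,2,3,3,2,2 for degrees 0…10.
[y¹⁰] = 1·2 + 1·2 + 1·3 = 7.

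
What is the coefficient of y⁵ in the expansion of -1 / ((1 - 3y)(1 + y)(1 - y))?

The denominator gives the recurrence a_n = 3a_(n−1) + a_(n−2) − 3a_(n−3) for n ≥ 3; the numerator fixes a_0 = -1, a_1 = -3, a_2 = -10.
Iterating: -1, -3, -10, -30, -91, -273, so a_5 = -273.

-273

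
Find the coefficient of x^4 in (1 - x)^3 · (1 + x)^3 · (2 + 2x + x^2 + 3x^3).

(1 - x)^3 has coefficients 1,-3,3,-1 for degrees 0…3.
(1 + x)^3 has coefficients 1,3,3,1,0 for degrees 0…4.
Finally multiplying by (2 + 2x + x^2 + 3x^3), the product of all factors after the first has coefficients 2,8,13,14,14 for degrees 0…4.
[x^4] = 1·14 − 3·14 + 3·13 − 1·8 = 3.

3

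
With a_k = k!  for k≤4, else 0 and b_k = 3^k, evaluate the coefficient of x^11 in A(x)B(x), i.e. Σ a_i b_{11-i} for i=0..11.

Write out a_i and b_{11-i} for i = 0,…,11 and sum the products.
Σ = 1·177147 + 1·59049 + 2·19683 + 6·6561 + 24·2187 + 0·729 + 0·243 + 0·81 + 0·27 + 0·9 + 0·3 + 0·1 = 367416.

367416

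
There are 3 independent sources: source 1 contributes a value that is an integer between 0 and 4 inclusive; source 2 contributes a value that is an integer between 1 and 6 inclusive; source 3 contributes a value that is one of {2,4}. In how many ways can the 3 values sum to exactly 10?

The generating function for the choices is (1 + y + y^2 + y^3 + y^4)·(y + y^2 + y^3 + y^4 + y^5 + y^6)·(y^2 + y^4); the count is [y^10].
(1 + y + y^2 + y^3 + y^4) has coefficients 1,1,1,1,1 for degrees 0…4.
(y + y^2 + y^3 + y^4 + y^5 + y^6) has coefficients 0,1,1,1,1,1,1,0,0,0,0 for degrees 0…10.
Finally multiplying by (y^2 + y^4), the product of all factors after the first has coefficients 0,0,0,1,1,2,2,2,2,1,1 for degrees 0…10.
[y^10] = 1·1 + 1·1 + 1·2 + 1·2 + 1·2 = 8.

8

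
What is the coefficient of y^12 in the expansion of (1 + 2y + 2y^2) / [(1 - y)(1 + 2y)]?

The denominator gives the recurrence a_n = −a_(n−1) + 2a_(n−2) for n ≥ 3; the numerator fixes a_0 = 1, a_1 = 1, a_2 = 3.
Iterating: 1, 1, 3, -1, 7, -9, 23, -41, 87, -169, 343, -681, 1367, so a_12 = 1367.

1367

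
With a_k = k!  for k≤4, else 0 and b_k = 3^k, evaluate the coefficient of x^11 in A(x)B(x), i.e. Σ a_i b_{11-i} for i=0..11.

This is [x^11] in the product of the two ordinary generating functions.
Σ = 1·177147 + 1·59049 + 2·19683 + 6·6561 + 24·2187 + 0·729 + 0·243 + 0·81 + 0·27 + 0·9 + 0·3 + 0·1 = 367416.

367416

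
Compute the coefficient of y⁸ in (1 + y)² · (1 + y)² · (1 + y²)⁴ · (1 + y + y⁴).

102

(1 + y)² has coefficients 1,2,1 for degrees 0…2.
(1 + y)² has coefficients 1,2,1,0,0,0,0,0,0 for degrees 0…8.
Multiplying by (1 + y²)⁴ gives running coefficients 1,2,5,8,10,12,10,8,5 for degrees 0…8.
Finally multiplying by (1 + y + y⁴), the product of all factors after the first has coefficients 1,3,7,13,19,24,27,26,23 for degrees 0…8.
[y⁸] = 1·23 + 2·26 + 1·27 = 102.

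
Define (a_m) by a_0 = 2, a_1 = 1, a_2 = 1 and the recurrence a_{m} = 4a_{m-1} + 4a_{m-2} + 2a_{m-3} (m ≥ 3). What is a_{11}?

3681704

The ordinary generating function has denominator 1 - 4t - 4t^2 - 2t^3.
Iterating the recurrence: a_0,…,a_{11} = 2, 1, 1, 12, 54, 266, 1304, 6388, 31300, 153360, 751416, 3681704.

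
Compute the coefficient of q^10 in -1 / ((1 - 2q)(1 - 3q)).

-175099

Partial fractions give a closed form: a_n = (2)·2^n + (-3)·3^n.
At n = 10: a_10 = -175099.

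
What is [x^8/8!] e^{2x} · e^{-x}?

The EGF product rule gives c_8 = Σ_{k_1+k_2=8} C(8; k_1,k_2) · ∏ g_i(k_i), where e^{2x} gives (2)^k; e^{-x} gives (-1)^k.
g_1(k) for k = 0…8: 1, 2, 4, 8, 16, 32, 64, 128, 256.
g_2(k) for k = 0…8: 1, -1, 1, -1, 1, -1, 1, -1, 1.
c_8 = Σ_k C(8,k)·g_1(k)·g_2(8−k) = 1·1·1 + 8·2·(-1) + 28·4·1 + 56·8·(-1) + 70·16·1 + 56·32·(-1) + 28·64·1 + 8·128·(-1) + 1·256·1 = 1 − 16 + 112 − 448 + 1120 − 1792 + 1792 − 1024 + 256 = 1.

1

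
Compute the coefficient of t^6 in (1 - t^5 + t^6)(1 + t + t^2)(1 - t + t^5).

(1 - t^5 + t^6) has coefficients 1,0,0,0,0,-1,1 for degrees 0…6.
(1 + t + t^2) has coefficients 1,1,1,0,0,0,0 for degrees 0…6.
Finally multiplying by (1 - t + t^5), the product of all factors after the first has coefficients 1,0,0,-1,0,1,1 for degrees 0…6.
[t^6] = 1·1 − 1·0 + 1·1 = 2.

2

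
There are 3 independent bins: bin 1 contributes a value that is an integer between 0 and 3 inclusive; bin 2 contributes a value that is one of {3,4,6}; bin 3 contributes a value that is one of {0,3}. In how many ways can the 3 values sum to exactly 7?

The generating function for the choices is (1 + q + q² + q³)·(q³ + q⁴ + q⁶)·(1 + q³); the count is [q⁷].
(1 + q + q² + q³) has coefficients 1,1,1,1 for degrees 0…3.
(q³ + q⁴ + q⁶) has coefficients 0,0,0,1,1,0,1,0 for degrees 0…7.
Finally multiplying by (1 + q³), the product of all factors after the first has coefficients 0,0,0,1,1,0,2,1 for degrees 0…7.
[q⁷] = 1·1 + 1·2 + 1·0 + 1·1 = 4.

4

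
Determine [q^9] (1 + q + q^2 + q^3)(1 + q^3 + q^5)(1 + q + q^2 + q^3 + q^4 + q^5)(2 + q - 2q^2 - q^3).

(1 + q + q^2 + q^3) has coefficients 1,1,1,1 for degrees 0…3.
(1 + q^3 + q^5) has coefficients 1,0,0,1,0,1,0,0,0,0 for degrees 0…9.
Multiplying by (1 + q + q^2 + q^3 + q^4 + q^5) gives running coefficients 1,1,1,2,2,3,2,2,2,1 for degrees 0…9.
Finally multiplying by (2 + q - 2q^2 - q^3), the product of all factors after the first has coefficients 2,3,1,2,3,3,1,-2,-1,-2 for degrees 0…9.
[q^9] = 1·(-2) + 1·(-1) + 1·(-2) + 1·1 = -4.

-4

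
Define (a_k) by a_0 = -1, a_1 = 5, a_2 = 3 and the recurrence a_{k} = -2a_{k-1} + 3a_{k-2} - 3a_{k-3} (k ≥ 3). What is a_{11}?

The ordinary generating function has denominator 1 + 2t - 3t^2 + 3t^3.
Iterating the recurrence: a_0,…,a_{11} = -1, 5, 3, 12, -30, 87, -300, 951, -3063, 9879, -31800, 102426.

102426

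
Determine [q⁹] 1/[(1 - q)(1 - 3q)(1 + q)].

22143

The denominator gives the recurrence a_n = 3a_(n−1) + a_(n−2) − 3a_(n−3) for n ≥ 3; the numerator fixes a_0 = 1, a_1 = 3, a_2 = 10.
Iterating: 1, 3, 10, 30, 91, 273, 820, 2460, 7381, 22143, so a_9 = 22143.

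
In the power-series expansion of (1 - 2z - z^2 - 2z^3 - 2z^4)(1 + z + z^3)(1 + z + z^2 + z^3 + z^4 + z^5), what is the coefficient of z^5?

-14

(1 - 2z - z^2 - 2z^3 - 2z^4) has coefficients 1,-2,-1,-2,-2 for degrees 0…4.
(1 + z + z^3) has coefficients 1,1,0,1,0,0 for degrees 0…5.
Finally multiplying by (1 + z + z^2 + z^3 + z^4 + z^5), the product of all factors after the first has coefficients 1,2,2,3,3,3 for degrees 0…5.
[z^5] = 1·3 − 2·3 − 1·3 − 2·2 − 2·2 = -14.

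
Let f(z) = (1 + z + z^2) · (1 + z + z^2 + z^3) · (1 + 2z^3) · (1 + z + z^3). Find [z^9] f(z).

8

(1 + z + z^2) has coefficients 1,1,1 for degrees 0…2.
(1 + z + z^2 + z^3) has coefficients 1,1,1,1,0,0,0,0,0,0 for degrees 0…9.
Multiplying by (1 + 2z^3) gives running coefficients 1,1,1,3,2,2,2,0,0,0 for degrees 0…9.
Finally multiplying by (1 + z + z^3), the product of all factors after the first has coefficients 1,2,2,5,6,5,7,4,2,2 for degrees 0…9.
[z^9] = 1·2 + 1·2 + 1·4 = 8.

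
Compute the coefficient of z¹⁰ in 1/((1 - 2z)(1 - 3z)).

The denominator gives the recurrence a_n = 5a_(n−1) − 6a_(n−2) for n ≥ 2; the numerator fixes a_0 = 1, a_1 = 5.
Iterating: 1, 5, 19, 65, 211, 665, 2059, 6305, 19171, 58025, 175099, so a_10 = 175099.

175099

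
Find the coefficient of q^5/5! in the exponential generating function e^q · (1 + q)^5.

The EGF product rule gives c_5 = Σ_{k_1+k_2=5} C(5; k_1,k_2) · ∏ g_i(k_i), where e^q gives (1)^k; (1+q)^5 gives the falling factorial (5)_k.
g_1(k) for k = 0…5: 1, 1, 1, 1, 1, 1.
g_2(k) for k = 0…5: 1, 5, 20, 60, 120, 120.
c_5 = Σ_k C(5,k)·g_1(k)·g_2(5−k) = 1·1·120 + 5·1·120 + 10·1·60 + 10·1·20 + 5·1·5 + 1·1·1 = 120 + 600 + 600 + 200 + 25 + 1 = 1546.

1546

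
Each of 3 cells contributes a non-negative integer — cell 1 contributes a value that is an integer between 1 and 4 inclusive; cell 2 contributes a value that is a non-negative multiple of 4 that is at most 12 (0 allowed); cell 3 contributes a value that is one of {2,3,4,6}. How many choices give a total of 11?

4

The generating function for the choices is (t + t^2 + t^3 + t^4)·(1 + t^4 + t^8 + t^12)·(t^2 + t^3 + t^4 + t^6); the count is [t^11].
(t + t^2 + t^3 + t^4) has coefficients 0,1,1,1,1 for degrees 0…4.
(1 + t^4 + t^8 + t^12) has coefficients 1,0,0,0,1,0,0,0,1,0,0,0 for degrees 0…11.
Finally multiplying by (t^2 + t^3 + t^4 + t^6), the product of all factors after the first has coefficients 0,0,1,1,1,0,2,1,1,0,2,1 for degrees 0…11.
[t^11] = 1·2 + 1·0 + 1·1 + 1·1 = 4.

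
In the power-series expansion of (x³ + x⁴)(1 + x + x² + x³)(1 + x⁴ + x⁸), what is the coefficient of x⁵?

(x³ + x⁴) has coefficients 0,0,0,1,1 for degrees 0…4.
(1 + x + x² + x³) has coefficients 1,1,1,1,0,0 for degrees 0…5.
Finally multiplying by (1 + x⁴ + x⁸), the product of all factors after the first has coefficients 1,1,1,1,1,1 for degrees 0…5.
[x⁵] = 1·1 + 1·1 = 2.

2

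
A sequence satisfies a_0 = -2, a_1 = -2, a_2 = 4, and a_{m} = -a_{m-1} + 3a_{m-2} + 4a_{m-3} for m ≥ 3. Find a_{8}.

68

The ordinary generating function has denominator 1 + q - 3q^2 - 4q^3.
Iterating the recurrence: a_0,…,a_{8} = -2, -2, 4, -18, 22, -60, 54, -146, 68.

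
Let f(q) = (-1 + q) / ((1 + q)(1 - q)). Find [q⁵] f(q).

Partial fractions give a closed form: a_n = (-1)·(-1)^n.
At n = 5: a_5 = 1.

1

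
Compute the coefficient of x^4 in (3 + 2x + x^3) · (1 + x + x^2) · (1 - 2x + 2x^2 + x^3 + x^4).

(3 + 2x + x^3) has coefficients 3,2,0,1 for degrees 0…3.
(1 + x + x^2) has coefficients 1,1,1,0,0 for degrees 0…4.
Finally multiplying by (1 - 2x + 2x^2 + x^3 + x^4), the product of all factors after the first has coefficients 1,-1,1,1,4 for degrees 0…4.
[x^4] = 3·4 + 2·1 + 1·(-1) = 13.

13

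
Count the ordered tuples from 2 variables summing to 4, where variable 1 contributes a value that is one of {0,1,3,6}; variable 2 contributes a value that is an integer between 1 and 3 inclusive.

2

The generating function for the choices is (1 + y + y³ + y⁶)·(y + y² + y³); the count is [y⁴].
(1 + y + y³ + y⁶) has coefficients 1,1,0,1,0 for degrees 0…4.
(y + y² + y³) has coefficients 0,1,1,1,0 for degrees 0…4.
[y⁴] = 1·0 + 1·1 + 1·1 = 2.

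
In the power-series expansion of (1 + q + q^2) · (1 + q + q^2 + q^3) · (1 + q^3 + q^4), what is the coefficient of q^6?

6

(1 + q + q^2) has coefficients 1,1,1 for degrees 0…2.
(1 + q + q^2 + q^3) has coefficients 1,1,1,1,0,0,0 for degrees 0…6.
Finally multiplying by (1 + q^3 + q^4), the product of all factors after the first has coefficients 1,1,1,2,2,2,2 for degrees 0…6.
[q^6] = 1·2 + 1·2 + 1·2 = 6.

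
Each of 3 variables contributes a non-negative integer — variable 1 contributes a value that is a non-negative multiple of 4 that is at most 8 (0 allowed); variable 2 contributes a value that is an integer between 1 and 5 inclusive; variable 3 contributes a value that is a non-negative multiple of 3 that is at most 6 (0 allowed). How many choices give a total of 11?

4

The generating function for the choices is (1 + x^4 + x^8)·(x + x^2 + x^3 + x^4 + x^5)·(1 + x^3 + x^6); the count is [x^11].
(1 + x^4 + x^8) has coefficients 1,0,0,0,1,0,0,0,1 for degrees 0…8.
(x + x^2 + x^3 + x^4 + x^5) has coefficients 0,1,1,1,1,1,0,0,0,0,0,0 for degrees 0…11.
Finally multiplying by (1 + x^3 + x^6), the product of all factors after the first has coefficients 0,1,1,1,2,2,1,2,2,1,1,1 for degrees 0…11.
[x^11] = 1·1 + 1·2 + 1·1 = 4.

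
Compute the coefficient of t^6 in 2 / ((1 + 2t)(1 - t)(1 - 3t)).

Partial fractions give a closed form: a_n = (8/15)·(-2)^n + (-1/3)·1^n + (9/5)·3^n.
At n = 6: a_6 = 1346.

1346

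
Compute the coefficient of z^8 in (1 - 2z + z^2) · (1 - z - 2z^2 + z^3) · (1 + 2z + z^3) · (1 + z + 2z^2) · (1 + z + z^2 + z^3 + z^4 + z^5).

8

(1 - 2z + z^2) has coefficients 1,-2,1 for degrees 0…2.
(1 - z - 2z^2 + z^3) has coefficients 1,-1,-2,1,0,0,0,0,0 for degrees 0…8.
Multiplying by (1 + 2z + z^3) gives running coefficients 1,1,-4,-2,1,-2,1,0,0 for degrees 0…8.
Multiplying by (1 + z + 2z^2) gives running coefficients 1,2,-1,-4,-9,-5,1,-3,2 for degrees 0…8.
Finally multiplying by (1 + z + z^2 + z^3 + z^4 + z^5), the product of all factors after the first has coefficients 1,3,2,-2,-11,-16,-16,-21,-18 for degrees 0…8.
[z^8] = 1·(-18) − 2·(-21) + 1·(-16) = 8.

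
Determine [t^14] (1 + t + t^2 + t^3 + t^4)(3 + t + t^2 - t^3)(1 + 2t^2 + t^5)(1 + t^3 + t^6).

4

(1 + t + t^2 + t^3 + t^4) has coefficients 1,1,1,1,1 for degrees 0…4.
(3 + t + t^2 - t^3) has coefficients 3,1,1,-1,0,0,0,0,0,0,0,0,0,0,0 for degrees 0…14.
Multiplying by (1 + 2t^2 + t^5) gives running coefficients 3,1,7,1,2,1,1,1,-1,0,0,0,0,0,0 for degrees 0…14.
Finally multiplying by (1 + t^3 + t^6), the product of all factors after the first has coefficients 3,1,7,4,3,8,5,4,7,2,3,0,1,1,-1 for degrees 0…14.
[t^14] = 1·(-1) + 1·1 + 1·1 + 1·0 + 1·3 = 4.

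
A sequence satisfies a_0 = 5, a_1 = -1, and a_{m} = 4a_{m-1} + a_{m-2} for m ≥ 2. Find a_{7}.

987

The ordinary generating function has denominator 1 - 4x - x^2.
Iterating the recurrence: a_0,…,a_{7} = 5, -1, 1, 3, 13, 55, 233, 987.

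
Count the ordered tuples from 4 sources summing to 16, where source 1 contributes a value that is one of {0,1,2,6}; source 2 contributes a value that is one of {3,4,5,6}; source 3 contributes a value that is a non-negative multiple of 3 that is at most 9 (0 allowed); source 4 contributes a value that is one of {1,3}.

10

The generating function for the choices is (1 + t + t² + t⁶)·(t³ + t⁴ + t⁵ + t⁶)·(1 + t³ + t⁶ + t⁹)·(t + t³); the count is [t¹⁶].
(1 + t + t² + t⁶) has coefficients 1,1,1,0,0,0,1 for degrees 0…6.
(t³ + t⁴ + t⁵ + t⁶) has coefficients 0,0,0,1,1,1,1,0,0,0,0,0,0,0,0,0,0 for degrees 0…16.
Multiplying by (1 + t³ + t⁶ + t⁹) gives running coefficients 0,0,0,1,1,1,2,1,1,2,1,1,2,1,1,1,0 for degrees 0…16.
Finally multiplying by (t + t³), the product of all factors after the first has coefficients 0,0,0,0,1,1,2,3,2,3,3,2,3,3,2,3,2 for degrees 0…16.
[t¹⁶] = 1·2 + 1·3 + 1·2 + 1·3 = 10.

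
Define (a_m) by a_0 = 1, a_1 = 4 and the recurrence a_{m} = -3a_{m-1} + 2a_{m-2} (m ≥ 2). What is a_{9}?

The ordinary generating function has denominator 1 + 3x - 2x^2.
Iterating the recurrence: a_0,…,a_{9} = 1, 4, -10, 38, -134, 478, -1702, 6062, -21590, 76894.

76894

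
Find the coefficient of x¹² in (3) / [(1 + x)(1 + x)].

The denominator gives the recurrence a_n = −2a_(n−1) − a_(n−2) for n ≥ 2; the numerator fixes a_0 = 3, a_1 = -6.
Iterating: 3, -6, 9, -12, 15, -18, 21, -24, 27, -30, 33, -36, 39, so a_12 = 39.

39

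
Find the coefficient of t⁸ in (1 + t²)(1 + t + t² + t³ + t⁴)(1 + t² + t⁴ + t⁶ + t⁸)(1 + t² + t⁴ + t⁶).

(1 + t²) has coefficients 1,0,1 for degrees 0…2.
(1 + t + t² + t³ + t⁴) has coefficients 1,1,1,1,1,0,0,0,0 for degrees 0…8.
Multiplying by (1 + t² + t⁴ + t⁶ + t⁸) gives running coefficients 1,1,2,2,3,2,3,2,3 for degrees 0…8.
Finally multiplying by (1 + t² + t⁴ + t⁶), the product of all factors after the first has coefficients 1,1,3,3,6,5,9,7,11 for degrees 0…8.
[t⁸] = 1·11 + 1·9 = 20.

20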